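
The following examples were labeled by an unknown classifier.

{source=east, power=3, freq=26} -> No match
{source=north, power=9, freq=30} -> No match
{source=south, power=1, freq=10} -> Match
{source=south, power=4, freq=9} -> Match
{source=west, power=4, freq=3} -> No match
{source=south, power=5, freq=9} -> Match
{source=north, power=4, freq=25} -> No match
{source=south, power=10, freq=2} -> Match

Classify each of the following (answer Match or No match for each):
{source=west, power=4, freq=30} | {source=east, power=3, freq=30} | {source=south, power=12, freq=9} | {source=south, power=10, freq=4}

No match, No match, Match, Match

The distinguishing property — source is south — holds for all the 'Match' cases and none of the 'No match' cases.
{source=west, power=4, freq=30}: No match (source is west).
{source=east, power=3, freq=30}: No match (source is east).
{source=south, power=12, freq=9}: Match (source is south).
{source=south, power=10, freq=4}: Match (source is south).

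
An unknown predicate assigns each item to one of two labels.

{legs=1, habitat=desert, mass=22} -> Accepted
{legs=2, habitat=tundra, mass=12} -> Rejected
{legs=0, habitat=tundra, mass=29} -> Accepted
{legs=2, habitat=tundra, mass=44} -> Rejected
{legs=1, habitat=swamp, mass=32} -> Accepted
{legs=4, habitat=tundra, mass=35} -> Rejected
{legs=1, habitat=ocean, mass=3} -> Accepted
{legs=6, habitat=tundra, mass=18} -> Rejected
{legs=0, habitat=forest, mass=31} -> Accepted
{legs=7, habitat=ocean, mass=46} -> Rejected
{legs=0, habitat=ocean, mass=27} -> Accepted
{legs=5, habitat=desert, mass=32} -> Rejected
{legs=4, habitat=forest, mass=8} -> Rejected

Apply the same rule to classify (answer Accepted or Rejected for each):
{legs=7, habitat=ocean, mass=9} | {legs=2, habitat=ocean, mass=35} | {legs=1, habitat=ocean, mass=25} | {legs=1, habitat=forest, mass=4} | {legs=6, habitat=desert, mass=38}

The simplest hypothesis consistent with all the labels is: legs ≤ 1.

Rejected, Rejected, Accepted, Accepted, Rejected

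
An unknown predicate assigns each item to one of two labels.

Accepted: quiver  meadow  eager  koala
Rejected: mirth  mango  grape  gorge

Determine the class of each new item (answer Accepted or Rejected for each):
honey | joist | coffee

A rule that fits every label: has ≥ 3 vowels — true of each 'Accepted' example, false of each 'Rejected' one.
honey → 2 vowels → Rejected. joist → 2 vowels → Rejected. coffee → 3 vowels → Accepted.

Rejected, Rejected, Accepted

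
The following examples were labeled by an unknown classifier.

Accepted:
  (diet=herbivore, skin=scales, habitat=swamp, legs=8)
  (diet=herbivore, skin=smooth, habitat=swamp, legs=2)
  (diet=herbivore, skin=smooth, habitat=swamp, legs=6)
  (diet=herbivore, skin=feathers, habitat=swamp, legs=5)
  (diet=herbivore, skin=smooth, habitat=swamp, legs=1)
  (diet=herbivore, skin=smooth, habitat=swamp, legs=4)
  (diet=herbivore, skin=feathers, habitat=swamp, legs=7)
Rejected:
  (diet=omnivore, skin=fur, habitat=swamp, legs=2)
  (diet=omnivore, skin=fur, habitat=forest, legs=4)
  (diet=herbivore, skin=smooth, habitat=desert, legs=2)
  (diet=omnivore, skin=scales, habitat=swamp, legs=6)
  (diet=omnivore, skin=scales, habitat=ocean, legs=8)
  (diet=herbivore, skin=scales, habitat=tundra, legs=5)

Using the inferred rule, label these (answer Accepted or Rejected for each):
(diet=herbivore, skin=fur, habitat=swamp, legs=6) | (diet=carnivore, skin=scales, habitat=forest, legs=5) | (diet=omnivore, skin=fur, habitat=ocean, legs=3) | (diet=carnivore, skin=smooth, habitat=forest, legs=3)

The distinguishing property — diet is herbivore AND habitat is swamp — holds for all the 'Accepted' cases and none of the 'Rejected' cases.

Accepted, Rejected, Rejected, Rejected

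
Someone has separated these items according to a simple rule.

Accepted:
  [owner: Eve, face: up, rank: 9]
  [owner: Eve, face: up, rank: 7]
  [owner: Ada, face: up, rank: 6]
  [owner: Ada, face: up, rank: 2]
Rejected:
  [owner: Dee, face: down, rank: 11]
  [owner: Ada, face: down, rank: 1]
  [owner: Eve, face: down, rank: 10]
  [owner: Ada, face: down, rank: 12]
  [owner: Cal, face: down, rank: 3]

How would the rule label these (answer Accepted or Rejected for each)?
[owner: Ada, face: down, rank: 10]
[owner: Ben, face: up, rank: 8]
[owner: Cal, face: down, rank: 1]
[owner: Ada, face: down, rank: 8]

All 'Accepted' examples share one property — face is up — and every 'Rejected' example lacks it.
[owner: Ada, face: down, rank: 10] → face is down → Rejected.
[owner: Ben, face: up, rank: 8] → face is up → Accepted.
[owner: Cal, face: down, rank: 1] → face is down → Rejected.
[owner: Ada, face: down, rank: 8] → face is down → Rejected.

Rejected, Accepted, Rejected, Rejected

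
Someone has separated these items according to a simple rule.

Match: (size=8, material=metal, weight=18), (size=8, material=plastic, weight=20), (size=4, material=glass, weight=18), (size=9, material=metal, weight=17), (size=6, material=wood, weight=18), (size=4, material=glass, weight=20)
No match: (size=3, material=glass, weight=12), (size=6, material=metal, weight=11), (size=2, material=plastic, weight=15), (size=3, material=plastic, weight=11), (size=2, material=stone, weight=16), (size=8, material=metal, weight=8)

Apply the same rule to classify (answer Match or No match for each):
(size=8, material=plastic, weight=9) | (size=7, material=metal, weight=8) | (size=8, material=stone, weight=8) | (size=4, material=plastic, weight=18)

No match, No match, No match, Match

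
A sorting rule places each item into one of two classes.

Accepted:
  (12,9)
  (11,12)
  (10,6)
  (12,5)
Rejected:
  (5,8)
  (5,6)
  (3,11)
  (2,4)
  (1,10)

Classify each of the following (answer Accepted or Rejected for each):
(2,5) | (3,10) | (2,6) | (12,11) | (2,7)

The pattern is that an item is 'Accepted' exactly when: sum ≥ 16.
(2,5): 2+5 = 7, does not pass → Rejected.
(3,10): 3+10 = 13, does not pass → Rejected.
(2,6): 2+6 = 8, does not pass → Rejected.
(12,11): 12+11 = 23, satisfies this → Accepted.
(2,7): 2+7 = 9, does not pass → Rejected.

Rejected, Rejected, Rejected, Accepted, Rejected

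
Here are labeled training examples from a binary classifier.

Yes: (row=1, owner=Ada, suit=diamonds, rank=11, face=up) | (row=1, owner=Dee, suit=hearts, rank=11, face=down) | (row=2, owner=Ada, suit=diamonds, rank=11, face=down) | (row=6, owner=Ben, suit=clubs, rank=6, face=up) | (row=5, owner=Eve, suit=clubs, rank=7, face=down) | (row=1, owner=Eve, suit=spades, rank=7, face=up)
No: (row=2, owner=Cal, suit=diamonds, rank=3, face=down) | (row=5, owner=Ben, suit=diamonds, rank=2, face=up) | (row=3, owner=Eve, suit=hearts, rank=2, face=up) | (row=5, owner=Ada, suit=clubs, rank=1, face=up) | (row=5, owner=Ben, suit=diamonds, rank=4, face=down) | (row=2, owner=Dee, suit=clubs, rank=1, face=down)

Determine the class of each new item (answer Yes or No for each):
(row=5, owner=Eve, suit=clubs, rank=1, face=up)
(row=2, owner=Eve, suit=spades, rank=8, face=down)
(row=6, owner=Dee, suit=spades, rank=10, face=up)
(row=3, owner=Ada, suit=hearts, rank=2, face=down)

No, Yes, Yes, No

The common property of the 'Yes' items is: rank ≥ 6. No 'No' item has it.
No: (row=5, owner=Eve, suit=clubs, rank=1, face=up), since rank = 1. Yes: (row=2, owner=Eve, suit=spades, rank=8, face=down), since rank = 8. Yes: (row=6, owner=Dee, suit=spades, rank=10, face=up), since rank = 10. No: (row=3, owner=Ada, suit=hearts, rank=2, face=down), since rank = 2.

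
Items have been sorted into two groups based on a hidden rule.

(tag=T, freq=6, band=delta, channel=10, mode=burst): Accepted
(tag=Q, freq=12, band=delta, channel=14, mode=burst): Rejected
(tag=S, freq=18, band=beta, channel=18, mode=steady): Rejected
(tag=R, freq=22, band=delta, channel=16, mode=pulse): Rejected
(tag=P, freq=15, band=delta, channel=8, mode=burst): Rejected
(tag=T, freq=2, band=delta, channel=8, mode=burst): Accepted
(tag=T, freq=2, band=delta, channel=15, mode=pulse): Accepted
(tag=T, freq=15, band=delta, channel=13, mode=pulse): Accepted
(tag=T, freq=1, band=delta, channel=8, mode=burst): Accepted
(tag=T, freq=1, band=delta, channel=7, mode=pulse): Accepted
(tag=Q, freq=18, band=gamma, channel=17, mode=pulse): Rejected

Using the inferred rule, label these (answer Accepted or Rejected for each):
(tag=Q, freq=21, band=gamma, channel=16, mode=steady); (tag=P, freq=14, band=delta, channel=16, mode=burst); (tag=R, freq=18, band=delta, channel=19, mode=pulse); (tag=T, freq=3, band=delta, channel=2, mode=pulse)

Rejected, Rejected, Rejected, Accepted

Rule: tag is T. This holds for each 'Accepted' example and fails for each 'Rejected' one.
(tag=Q, freq=21, band=gamma, channel=16, mode=steady) — tag is Q, hence Rejected.
(tag=P, freq=14, band=delta, channel=16, mode=burst) — tag is P, hence Rejected.
(tag=R, freq=18, band=delta, channel=19, mode=pulse) — tag is R, hence Rejected.
(tag=T, freq=3, band=delta, channel=2, mode=pulse) — tag is T, hence Accepted.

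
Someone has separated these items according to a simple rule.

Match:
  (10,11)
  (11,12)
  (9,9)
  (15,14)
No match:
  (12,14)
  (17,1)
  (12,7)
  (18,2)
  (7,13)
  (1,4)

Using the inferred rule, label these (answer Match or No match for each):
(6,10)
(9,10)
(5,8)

The classifier is using: |first − second| ≤ 1.
(6,10): No match (|6−10| = 4). (9,10): Match (|9−10| = 1). (5,8): No match (|5−8| = 3).

No match, Match, No match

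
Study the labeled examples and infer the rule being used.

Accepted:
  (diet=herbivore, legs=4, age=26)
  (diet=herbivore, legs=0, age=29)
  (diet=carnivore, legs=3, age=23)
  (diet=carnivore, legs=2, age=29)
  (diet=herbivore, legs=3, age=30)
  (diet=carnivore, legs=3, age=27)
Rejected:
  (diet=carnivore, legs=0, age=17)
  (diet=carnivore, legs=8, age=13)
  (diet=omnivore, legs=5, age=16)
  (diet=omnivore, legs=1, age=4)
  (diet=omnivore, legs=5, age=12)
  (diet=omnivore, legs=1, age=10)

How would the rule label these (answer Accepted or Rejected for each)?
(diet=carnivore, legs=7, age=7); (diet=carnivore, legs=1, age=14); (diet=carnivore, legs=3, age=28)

Rejected, Rejected, Accepted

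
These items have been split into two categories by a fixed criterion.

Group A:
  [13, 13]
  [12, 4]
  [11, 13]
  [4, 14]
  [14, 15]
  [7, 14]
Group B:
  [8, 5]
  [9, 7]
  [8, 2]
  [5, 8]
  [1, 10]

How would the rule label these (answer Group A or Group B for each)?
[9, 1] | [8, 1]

Group B, Group B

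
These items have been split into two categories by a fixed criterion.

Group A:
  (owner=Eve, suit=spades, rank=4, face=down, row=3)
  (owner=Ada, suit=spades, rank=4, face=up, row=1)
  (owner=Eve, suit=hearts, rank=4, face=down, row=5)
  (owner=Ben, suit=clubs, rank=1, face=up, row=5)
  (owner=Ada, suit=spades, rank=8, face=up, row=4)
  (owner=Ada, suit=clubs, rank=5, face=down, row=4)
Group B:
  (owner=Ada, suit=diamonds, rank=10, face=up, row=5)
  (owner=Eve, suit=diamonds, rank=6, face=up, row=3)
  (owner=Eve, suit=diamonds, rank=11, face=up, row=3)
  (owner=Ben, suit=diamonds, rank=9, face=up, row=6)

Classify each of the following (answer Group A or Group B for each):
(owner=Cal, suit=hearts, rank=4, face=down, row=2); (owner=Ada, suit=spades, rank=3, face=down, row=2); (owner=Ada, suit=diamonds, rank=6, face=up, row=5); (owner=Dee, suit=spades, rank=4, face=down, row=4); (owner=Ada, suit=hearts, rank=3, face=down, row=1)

Group A, Group A, Group B, Group A, Group A

Looking at the examples, the only property every 'Group A' case has and every 'Group B' case lacks is: suit is not diamonds.
(owner=Cal, suit=hearts, rank=4, face=down, row=2): suit is hearts — matches, so Group A.
(owner=Ada, suit=spades, rank=3, face=down, row=2): suit is spades — matches, so Group A.
(owner=Ada, suit=diamonds, rank=6, face=up, row=5): suit is diamonds — does not fit, so Group B.
(owner=Dee, suit=spades, rank=4, face=down, row=4): suit is spades — matches, so Group A.
(owner=Ada, suit=hearts, rank=3, face=down, row=1): suit is hearts — matches, so Group A.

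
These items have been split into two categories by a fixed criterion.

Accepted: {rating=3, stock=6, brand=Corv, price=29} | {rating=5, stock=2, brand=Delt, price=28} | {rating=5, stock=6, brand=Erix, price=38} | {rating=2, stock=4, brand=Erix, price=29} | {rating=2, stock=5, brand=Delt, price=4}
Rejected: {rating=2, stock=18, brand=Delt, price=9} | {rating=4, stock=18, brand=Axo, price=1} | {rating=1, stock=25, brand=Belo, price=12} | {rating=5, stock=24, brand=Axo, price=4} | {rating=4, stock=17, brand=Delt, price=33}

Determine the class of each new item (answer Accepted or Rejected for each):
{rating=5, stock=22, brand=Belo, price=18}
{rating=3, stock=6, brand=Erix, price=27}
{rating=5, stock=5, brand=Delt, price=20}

Rejected, Accepted, Accepted

'Accepted' ⟺ stock ≤ 6.
Rejected: {rating=5, stock=22, brand=Belo, price=18}, since stock = 22.
Accepted: {rating=3, stock=6, brand=Erix, price=27}, since stock = 6.
Accepted: {rating=5, stock=5, brand=Delt, price=20}, since stock = 5.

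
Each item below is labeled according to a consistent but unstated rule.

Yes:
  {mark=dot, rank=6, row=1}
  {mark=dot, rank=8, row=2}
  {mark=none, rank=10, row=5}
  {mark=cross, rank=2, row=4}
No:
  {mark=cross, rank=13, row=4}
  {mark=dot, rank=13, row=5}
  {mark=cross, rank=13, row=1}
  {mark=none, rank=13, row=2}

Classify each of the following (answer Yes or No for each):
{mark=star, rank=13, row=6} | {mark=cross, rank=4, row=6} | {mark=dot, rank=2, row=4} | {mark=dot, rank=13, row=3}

No, Yes, Yes, No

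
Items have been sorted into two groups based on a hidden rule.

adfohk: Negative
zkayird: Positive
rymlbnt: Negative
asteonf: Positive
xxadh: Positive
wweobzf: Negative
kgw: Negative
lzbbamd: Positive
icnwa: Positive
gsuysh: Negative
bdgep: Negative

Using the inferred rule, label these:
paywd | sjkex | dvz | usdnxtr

A rule that fits every label: odd length AND contains 'a' — true of each 'Positive' example, false of each 'Negative' one.

Positive, Negative, Negative, Negative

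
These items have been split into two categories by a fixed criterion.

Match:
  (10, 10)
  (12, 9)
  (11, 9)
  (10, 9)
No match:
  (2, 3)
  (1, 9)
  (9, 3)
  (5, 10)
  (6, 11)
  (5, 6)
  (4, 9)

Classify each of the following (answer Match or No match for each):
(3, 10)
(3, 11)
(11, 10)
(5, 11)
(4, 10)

No match, No match, Match, No match, No match

Rule: sum ≥ 19. This holds for each 'Match' example and fails for each 'No match' one.
(3, 10): No match (3+10 = 13).
(3, 11): No match (3+11 = 14).
(11, 10): Match (11+10 = 21).
(5, 11): No match (5+11 = 16).
(4, 10): No match (4+10 = 14).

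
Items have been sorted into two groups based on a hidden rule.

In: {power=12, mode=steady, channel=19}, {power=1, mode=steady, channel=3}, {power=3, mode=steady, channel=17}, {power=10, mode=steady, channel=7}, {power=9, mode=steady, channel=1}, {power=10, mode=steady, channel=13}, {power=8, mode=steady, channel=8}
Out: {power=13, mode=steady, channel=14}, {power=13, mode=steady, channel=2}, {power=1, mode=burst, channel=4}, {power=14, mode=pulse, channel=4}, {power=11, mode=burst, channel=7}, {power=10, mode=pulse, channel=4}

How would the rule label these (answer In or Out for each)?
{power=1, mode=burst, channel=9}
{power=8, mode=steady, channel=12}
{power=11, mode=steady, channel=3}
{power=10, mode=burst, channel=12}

Out, In, In, Out

The simplest hypothesis consistent with all the labels is: mode is steady AND power ≤ 12.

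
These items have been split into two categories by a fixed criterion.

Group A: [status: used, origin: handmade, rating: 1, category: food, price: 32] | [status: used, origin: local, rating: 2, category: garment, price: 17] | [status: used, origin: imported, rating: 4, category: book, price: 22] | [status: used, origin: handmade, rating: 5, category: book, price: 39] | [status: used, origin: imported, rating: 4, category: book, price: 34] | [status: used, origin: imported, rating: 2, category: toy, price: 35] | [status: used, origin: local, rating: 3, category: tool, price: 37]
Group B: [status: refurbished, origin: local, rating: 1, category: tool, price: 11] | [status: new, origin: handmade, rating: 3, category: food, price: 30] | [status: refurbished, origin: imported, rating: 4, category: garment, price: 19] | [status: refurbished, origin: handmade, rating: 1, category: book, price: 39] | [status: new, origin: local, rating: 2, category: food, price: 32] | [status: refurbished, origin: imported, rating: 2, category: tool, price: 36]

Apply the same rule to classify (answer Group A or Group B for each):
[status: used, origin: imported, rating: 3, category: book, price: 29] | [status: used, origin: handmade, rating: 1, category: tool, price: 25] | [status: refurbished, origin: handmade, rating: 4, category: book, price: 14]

The common property of the 'Group A' items is: status is used. No 'Group B' item has it.
[status: used, origin: imported, rating: 3, category: book, price: 29] → status is used → Group A. [status: used, origin: handmade, rating: 1, category: tool, price: 25] → status is used → Group A. [status: refurbished, origin: handmade, rating: 4, category: book, price: 14] → status is refurbished → Group B.

Group A, Group A, Group B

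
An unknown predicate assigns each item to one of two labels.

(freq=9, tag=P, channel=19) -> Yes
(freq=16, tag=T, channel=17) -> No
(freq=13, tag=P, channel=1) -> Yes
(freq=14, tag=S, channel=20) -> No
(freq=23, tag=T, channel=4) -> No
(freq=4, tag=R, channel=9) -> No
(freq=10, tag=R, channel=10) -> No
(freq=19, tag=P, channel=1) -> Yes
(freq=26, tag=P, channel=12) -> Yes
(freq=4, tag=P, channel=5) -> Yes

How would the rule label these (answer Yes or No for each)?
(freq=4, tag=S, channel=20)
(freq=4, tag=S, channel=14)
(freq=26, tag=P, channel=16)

No, No, Yes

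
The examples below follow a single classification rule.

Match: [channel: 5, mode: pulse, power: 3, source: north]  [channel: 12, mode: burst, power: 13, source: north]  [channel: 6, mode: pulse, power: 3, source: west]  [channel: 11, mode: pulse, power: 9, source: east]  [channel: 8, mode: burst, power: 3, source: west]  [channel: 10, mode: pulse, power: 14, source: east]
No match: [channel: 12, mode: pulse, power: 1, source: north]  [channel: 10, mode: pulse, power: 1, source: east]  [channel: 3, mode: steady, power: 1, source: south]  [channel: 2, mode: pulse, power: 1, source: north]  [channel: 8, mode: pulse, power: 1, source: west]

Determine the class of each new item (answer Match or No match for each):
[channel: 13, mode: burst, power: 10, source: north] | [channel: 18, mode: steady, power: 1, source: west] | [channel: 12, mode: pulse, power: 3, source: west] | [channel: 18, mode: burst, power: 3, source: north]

The common property of the 'Match' items is: power ≥ 3. No 'No match' item has it.

Match, No match, Match, Match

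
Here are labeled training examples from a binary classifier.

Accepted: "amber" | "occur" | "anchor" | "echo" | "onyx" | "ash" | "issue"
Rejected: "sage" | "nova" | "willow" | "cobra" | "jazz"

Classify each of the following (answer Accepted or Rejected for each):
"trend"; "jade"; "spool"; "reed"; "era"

Rejected, Rejected, Rejected, Rejected, Accepted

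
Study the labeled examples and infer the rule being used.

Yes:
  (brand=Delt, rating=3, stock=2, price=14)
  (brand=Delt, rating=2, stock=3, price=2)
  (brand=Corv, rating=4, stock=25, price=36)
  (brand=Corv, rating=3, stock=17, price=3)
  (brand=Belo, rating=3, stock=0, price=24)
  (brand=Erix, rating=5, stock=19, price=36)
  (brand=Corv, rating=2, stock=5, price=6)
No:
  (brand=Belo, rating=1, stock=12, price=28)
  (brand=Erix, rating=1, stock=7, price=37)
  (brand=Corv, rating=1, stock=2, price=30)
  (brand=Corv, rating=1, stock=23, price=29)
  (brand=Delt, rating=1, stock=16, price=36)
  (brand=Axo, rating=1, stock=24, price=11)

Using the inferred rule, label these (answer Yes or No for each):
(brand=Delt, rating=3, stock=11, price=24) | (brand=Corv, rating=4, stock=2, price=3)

'Yes' ⟺ rating ≥ 2.
(brand=Delt, rating=3, stock=11, price=24): Yes (rating = 3).
(brand=Corv, rating=4, stock=2, price=3): Yes (rating = 4).

Yes, Yes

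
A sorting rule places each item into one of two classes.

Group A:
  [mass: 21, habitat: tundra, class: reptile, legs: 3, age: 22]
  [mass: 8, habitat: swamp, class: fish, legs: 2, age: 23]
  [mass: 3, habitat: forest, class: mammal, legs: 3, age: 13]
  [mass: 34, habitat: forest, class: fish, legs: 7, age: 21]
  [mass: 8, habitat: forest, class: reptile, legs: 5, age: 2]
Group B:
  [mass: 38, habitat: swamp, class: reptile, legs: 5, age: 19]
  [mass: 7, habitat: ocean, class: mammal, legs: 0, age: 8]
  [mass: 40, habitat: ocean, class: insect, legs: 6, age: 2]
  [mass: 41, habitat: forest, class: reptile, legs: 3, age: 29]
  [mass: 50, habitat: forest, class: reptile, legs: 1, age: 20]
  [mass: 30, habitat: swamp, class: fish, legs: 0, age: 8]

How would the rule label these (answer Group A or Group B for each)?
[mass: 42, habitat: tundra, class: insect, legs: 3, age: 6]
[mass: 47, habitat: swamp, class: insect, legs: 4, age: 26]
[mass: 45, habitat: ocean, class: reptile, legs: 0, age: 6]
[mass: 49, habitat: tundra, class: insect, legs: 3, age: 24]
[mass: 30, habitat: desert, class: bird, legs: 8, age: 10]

The rule appears to be: mass ≤ 34 AND legs ≥ 1.

Group B, Group B, Group B, Group B, Group A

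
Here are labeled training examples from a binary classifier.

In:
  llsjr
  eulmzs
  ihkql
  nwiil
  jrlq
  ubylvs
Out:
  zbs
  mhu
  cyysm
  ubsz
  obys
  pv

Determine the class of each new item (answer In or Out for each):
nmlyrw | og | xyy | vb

In, Out, Out, Out

'In' ⟺ contains 'l'.
nmlyrw — has 'l', hence In. og — no 'l', hence Out. xyy — no 'l', hence Out. vb — no 'l', hence Out.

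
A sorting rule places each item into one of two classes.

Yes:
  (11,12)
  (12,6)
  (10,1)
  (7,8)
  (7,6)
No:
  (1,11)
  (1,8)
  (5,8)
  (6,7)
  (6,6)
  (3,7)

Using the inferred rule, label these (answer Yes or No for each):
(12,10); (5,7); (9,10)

The simplest hypothesis consistent with all the labels is: first ≥ 7.
(12,10) — first 12, hence Yes.
(5,7) — first 5, hence No.
(9,10) — first 9, hence Yes.

Yes, No, Yes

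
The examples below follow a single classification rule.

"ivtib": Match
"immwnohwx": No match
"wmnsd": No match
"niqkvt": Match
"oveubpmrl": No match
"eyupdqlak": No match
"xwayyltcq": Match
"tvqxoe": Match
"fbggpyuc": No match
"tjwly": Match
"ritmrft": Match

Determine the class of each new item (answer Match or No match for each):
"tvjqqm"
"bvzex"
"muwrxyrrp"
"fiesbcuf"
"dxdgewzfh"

Match, No match, No match, No match, No match

The rule appears to be: contains 't'.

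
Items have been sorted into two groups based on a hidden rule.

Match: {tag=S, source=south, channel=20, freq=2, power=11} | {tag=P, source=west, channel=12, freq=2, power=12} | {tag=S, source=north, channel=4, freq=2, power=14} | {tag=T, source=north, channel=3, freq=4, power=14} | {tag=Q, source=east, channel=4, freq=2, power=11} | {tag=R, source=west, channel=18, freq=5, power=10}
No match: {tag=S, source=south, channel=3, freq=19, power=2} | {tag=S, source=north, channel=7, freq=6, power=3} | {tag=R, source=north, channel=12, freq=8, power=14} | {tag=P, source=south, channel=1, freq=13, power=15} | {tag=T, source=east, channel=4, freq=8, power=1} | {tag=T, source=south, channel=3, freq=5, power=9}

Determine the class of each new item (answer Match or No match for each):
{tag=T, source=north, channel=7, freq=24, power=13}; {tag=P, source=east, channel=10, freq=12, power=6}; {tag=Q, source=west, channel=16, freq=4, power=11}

The classifier is using: freq ≤ 5 AND power ≥ 10.
{tag=T, source=north, channel=7, freq=24, power=13}: No match (freq = 24, power = 13). {tag=P, source=east, channel=10, freq=12, power=6}: No match (freq = 12, power = 6). {tag=Q, source=west, channel=16, freq=4, power=11}: Match (freq = 4, power = 11).

No match, No match, Match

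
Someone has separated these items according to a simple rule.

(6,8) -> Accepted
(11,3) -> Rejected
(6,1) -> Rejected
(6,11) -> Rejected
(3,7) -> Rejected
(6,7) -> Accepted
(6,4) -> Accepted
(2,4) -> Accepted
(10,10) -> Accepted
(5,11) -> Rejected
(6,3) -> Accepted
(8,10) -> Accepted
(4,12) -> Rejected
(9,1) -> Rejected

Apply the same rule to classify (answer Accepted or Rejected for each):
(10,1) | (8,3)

One predicate separates the groups cleanly: |first − second| ≤ 3.
(10,1) → |10−1| = 9 → Rejected.
(8,3) → |8−3| = 5 → Rejected.

Rejected, Rejected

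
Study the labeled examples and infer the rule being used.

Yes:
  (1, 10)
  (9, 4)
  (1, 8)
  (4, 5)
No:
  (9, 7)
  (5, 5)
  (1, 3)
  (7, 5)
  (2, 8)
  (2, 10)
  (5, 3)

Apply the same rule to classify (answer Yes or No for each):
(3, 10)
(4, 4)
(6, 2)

Yes, No, No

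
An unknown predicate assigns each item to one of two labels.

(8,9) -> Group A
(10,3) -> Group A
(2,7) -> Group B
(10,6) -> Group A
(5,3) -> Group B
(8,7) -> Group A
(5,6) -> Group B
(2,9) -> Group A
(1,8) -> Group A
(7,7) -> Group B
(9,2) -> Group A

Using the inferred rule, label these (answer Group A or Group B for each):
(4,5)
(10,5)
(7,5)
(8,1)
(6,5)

Every 'Group A' example satisfies: max ≥ 8. None of the 'Group B' examples do.
(4,5): Group B (max 5).
(10,5): Group A (max 10).
(7,5): Group B (max 7).
(8,1): Group A (max 8).
(6,5): Group B (max 6).

Group B, Group A, Group B, Group A, Group B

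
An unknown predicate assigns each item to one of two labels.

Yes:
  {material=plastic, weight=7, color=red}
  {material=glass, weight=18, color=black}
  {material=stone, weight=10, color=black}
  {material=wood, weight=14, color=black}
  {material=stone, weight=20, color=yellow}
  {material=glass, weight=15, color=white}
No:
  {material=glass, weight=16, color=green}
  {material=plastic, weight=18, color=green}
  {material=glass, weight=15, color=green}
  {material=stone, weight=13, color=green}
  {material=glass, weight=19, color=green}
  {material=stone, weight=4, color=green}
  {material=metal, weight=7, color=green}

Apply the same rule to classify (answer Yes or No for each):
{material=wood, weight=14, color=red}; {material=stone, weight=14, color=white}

Yes, Yes

Looking at the examples, the only property every 'Yes' case has and every 'No' case lacks is: color is not green.
Yes: {material=wood, weight=14, color=red}, since color is red.
Yes: {material=stone, weight=14, color=white}, since color is white.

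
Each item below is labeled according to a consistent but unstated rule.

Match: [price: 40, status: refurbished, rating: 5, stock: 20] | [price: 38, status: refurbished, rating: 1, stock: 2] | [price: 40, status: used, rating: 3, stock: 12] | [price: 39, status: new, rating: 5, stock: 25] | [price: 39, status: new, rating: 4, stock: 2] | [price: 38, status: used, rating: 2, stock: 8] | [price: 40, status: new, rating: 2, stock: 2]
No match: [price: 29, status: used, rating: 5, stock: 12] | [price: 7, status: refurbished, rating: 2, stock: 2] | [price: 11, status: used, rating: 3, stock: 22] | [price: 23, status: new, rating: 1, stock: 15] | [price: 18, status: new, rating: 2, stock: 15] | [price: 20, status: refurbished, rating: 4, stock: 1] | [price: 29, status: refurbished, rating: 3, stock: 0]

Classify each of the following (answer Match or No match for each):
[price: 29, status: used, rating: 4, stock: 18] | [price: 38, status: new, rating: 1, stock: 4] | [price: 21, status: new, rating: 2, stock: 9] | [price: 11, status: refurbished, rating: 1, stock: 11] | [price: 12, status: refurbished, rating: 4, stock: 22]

No match, Match, No match, No match, No match

Rule: price ≥ 38. This holds for each 'Match' example and fails for each 'No match' one.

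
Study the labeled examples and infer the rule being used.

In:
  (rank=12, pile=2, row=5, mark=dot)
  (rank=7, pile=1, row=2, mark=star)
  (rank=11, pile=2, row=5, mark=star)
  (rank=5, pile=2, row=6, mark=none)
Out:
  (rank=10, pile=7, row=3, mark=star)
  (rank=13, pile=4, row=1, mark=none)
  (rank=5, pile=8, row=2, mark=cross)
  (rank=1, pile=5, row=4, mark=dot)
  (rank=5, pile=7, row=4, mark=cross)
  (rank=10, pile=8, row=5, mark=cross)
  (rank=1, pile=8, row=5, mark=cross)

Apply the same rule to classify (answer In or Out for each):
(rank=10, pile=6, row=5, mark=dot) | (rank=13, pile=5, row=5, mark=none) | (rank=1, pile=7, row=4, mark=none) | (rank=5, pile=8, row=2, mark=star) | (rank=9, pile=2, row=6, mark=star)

The pattern is that an item is 'In' exactly when: pile ≤ 2.

Out, Out, Out, Out, In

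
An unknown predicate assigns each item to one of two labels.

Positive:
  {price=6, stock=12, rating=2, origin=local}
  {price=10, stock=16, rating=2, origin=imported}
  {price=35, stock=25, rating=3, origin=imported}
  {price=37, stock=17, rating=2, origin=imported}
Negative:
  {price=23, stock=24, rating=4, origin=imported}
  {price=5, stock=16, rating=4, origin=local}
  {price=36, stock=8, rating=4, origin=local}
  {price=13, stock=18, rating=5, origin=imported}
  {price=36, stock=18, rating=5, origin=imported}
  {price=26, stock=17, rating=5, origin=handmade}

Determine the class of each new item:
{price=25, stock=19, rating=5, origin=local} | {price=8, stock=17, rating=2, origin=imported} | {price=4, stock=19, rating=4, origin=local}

Negative, Positive, Negative

'Positive' ⟺ rating ≤ 3.
{price=25, stock=19, rating=5, origin=local}: rating = 5, doesn't qualify → Negative. {price=8, stock=17, rating=2, origin=imported}: rating = 2, checks out → Positive. {price=4, stock=19, rating=4, origin=local}: rating = 4, doesn't qualify → Negative.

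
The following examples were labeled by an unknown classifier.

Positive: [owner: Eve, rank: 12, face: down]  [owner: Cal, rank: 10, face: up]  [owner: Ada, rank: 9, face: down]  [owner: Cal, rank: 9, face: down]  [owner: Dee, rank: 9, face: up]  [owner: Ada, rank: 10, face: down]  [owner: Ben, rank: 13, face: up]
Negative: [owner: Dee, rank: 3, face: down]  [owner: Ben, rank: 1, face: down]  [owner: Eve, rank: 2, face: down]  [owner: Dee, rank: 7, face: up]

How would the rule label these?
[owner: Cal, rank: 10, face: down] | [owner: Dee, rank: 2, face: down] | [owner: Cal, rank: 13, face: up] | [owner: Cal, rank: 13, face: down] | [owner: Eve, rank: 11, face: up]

The distinguishing property — rank ≥ 9 — holds for all the 'Positive' cases and none of the 'Negative' cases.
[owner: Cal, rank: 10, face: down]: rank = 10 — matches, so Positive. [owner: Dee, rank: 2, face: down]: rank = 2 — doesn't qualify, so Negative. [owner: Cal, rank: 13, face: up]: rank = 13 — matches, so Positive. [owner: Cal, rank: 13, face: down]: rank = 13 — matches, so Positive. [owner: Eve, rank: 11, face: up]: rank = 11 — matches, so Positive.

Positive, Negative, Positive, Positive, Positive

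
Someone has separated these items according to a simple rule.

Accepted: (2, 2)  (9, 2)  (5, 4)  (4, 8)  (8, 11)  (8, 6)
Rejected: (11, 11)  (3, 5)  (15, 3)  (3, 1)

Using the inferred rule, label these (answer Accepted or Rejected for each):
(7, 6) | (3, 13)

Checking candidate rules against both groups, what survives is: product is even.
(7, 6): 7·6 = 42, qualifies → Accepted. (3, 13): 3·13 = 39, doesn't qualify → Rejected.

Accepted, Rejected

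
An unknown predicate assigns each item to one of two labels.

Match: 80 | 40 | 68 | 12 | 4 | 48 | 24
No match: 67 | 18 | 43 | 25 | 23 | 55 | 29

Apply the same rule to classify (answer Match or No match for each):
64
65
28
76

Match, No match, Match, Match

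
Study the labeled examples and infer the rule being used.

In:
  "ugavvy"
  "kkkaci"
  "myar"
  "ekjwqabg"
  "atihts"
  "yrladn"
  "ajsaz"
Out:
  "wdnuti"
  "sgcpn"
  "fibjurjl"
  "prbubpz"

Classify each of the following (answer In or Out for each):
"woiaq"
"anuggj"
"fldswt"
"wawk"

In, In, Out, In

'In' ⟺ contains 'a'.
In: "woiaq", since has 'a'.
In: "anuggj", since has 'a'.
Out: "fldswt", since no 'a'.
In: "wawk", since has 'a'.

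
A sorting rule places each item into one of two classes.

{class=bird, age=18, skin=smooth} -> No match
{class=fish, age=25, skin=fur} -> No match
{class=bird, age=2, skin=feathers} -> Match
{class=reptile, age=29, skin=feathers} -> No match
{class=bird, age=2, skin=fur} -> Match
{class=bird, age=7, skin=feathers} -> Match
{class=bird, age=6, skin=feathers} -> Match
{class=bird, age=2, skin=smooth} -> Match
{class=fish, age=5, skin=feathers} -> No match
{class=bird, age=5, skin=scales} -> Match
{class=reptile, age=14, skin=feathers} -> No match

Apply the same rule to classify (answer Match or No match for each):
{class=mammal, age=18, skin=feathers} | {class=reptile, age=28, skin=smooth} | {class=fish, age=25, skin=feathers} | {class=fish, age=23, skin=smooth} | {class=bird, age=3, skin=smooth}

The pattern is that an item is 'Match' exactly when: class is bird AND age ≤ 7.
{class=mammal, age=18, skin=feathers}: class is mammal, age = 18, fails the rule → No match. {class=reptile, age=28, skin=smooth}: class is reptile, age = 28, fails the rule → No match. {class=fish, age=25, skin=feathers}: class is fish, age = 25, fails the rule → No match. {class=fish, age=23, skin=smooth}: class is fish, age = 23, fails the rule → No match. {class=bird, age=3, skin=smooth}: class is bird, age = 3, has this property → Match.

No match, No match, No match, No match, Match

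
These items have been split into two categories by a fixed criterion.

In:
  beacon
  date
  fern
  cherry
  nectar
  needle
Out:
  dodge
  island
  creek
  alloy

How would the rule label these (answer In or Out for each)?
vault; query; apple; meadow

Out, Out, Out, In

Rule: even length AND contains 'e'. This holds for each 'In' example and fails for each 'Out' one.
Out: vault, since length 5, no 'e'.
Out: query, since length 5, has 'e'.
Out: apple, since length 5, has 'e'.
In: meadow, since length 6, has 'e'.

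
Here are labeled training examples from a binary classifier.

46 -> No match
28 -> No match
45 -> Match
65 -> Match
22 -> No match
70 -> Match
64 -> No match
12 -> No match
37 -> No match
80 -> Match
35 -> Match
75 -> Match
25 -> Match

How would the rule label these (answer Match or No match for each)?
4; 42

No match, No match

The rule appears to be: multiple of 5.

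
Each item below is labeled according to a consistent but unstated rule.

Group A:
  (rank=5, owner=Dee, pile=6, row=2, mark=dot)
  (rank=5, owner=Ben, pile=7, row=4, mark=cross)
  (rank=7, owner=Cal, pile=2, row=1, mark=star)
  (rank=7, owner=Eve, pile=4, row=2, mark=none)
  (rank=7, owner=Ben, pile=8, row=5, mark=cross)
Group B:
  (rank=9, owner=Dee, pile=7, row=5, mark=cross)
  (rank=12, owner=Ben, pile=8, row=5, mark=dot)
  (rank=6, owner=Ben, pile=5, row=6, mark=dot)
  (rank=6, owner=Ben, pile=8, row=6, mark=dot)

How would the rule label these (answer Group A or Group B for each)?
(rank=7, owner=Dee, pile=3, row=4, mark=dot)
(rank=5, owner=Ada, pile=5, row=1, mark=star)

'Group A' ⟺ rank ≤ 7 AND row ≤ 5.
(rank=7, owner=Dee, pile=3, row=4, mark=dot): Group A (rank = 7, row = 4). (rank=5, owner=Ada, pile=5, row=1, mark=star): Group A (rank = 5, row = 1).

Group A, Group A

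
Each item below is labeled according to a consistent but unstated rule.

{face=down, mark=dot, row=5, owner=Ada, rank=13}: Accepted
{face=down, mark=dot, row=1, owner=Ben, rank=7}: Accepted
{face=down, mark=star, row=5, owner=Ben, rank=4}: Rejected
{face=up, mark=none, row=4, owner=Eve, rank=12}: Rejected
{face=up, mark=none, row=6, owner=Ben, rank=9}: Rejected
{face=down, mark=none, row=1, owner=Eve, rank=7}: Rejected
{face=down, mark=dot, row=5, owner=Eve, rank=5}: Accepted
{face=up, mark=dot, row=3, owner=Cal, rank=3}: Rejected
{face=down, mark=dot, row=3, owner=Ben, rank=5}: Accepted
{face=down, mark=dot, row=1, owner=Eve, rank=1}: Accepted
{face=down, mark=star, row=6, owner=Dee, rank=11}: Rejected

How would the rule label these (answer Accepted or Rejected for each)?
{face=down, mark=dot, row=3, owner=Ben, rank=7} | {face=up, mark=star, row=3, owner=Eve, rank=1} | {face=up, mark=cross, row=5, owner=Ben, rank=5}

Accepted, Rejected, Rejected

The rule appears to be: mark is dot AND face is down.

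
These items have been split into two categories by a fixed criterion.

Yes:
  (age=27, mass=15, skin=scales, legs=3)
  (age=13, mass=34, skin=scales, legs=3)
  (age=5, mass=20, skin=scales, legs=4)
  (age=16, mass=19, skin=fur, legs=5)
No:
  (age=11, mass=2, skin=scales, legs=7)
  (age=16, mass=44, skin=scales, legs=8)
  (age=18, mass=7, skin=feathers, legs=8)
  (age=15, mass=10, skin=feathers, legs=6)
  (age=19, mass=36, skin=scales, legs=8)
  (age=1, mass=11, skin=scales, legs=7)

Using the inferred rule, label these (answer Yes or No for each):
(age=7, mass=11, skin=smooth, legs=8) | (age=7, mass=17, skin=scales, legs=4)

One predicate separates the groups cleanly: legs ≤ 5.
(age=7, mass=11, skin=smooth, legs=8): legs = 8 — fails the rule, so No. (age=7, mass=17, skin=scales, legs=4): legs = 4 — meets the rule, so Yes.

No, Yes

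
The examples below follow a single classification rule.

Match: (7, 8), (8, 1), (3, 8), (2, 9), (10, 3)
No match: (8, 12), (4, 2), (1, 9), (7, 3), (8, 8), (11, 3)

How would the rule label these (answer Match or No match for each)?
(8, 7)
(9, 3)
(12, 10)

The simplest hypothesis consistent with all the labels is: sum is odd.
(8, 7) — 8+7 = 15, hence Match. (9, 3) — 9+3 = 12, hence No match. (12, 10) — 12+10 = 22, hence No match.

Match, No match, No match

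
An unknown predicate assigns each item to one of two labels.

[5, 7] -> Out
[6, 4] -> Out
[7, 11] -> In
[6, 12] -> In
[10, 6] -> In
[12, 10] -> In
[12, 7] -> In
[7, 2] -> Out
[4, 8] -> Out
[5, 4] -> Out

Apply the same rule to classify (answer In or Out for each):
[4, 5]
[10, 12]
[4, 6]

Out, In, Out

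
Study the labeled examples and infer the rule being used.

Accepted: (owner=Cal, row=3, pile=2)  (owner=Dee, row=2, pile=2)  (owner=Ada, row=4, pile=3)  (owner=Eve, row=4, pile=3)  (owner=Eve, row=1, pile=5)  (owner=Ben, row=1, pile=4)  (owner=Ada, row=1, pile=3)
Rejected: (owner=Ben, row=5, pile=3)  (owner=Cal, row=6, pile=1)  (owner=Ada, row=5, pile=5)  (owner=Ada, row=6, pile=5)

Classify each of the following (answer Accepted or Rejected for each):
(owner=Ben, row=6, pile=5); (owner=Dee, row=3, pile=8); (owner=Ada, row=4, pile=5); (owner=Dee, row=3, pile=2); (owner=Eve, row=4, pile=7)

Rejected, Accepted, Accepted, Accepted, Accepted

Rule: row ≤ 4. This holds for each 'Accepted' example and fails for each 'Rejected' one.
(owner=Ben, row=6, pile=5): row = 6, lacks this property → Rejected. (owner=Dee, row=3, pile=8): row = 3, matches → Accepted. (owner=Ada, row=4, pile=5): row = 4, matches → Accepted. (owner=Dee, row=3, pile=2): row = 3, matches → Accepted. (owner=Eve, row=4, pile=7): row = 4, matches → Accepted.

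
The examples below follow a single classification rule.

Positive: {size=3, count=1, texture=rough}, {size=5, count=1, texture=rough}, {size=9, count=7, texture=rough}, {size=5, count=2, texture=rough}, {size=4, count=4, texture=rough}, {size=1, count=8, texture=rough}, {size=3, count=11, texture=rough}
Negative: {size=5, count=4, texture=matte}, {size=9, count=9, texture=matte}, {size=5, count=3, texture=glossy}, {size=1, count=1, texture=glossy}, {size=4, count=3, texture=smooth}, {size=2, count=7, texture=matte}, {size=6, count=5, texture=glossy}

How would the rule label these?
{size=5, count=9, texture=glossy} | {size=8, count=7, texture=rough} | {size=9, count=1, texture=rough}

Negative, Positive, Positive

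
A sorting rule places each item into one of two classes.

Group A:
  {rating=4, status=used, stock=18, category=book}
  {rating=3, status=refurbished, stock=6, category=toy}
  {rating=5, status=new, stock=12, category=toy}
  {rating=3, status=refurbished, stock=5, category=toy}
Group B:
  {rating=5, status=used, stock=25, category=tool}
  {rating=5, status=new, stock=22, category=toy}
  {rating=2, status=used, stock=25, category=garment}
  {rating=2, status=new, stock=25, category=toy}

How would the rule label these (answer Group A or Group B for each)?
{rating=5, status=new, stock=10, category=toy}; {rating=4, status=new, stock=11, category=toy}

Group A, Group A

The classifier is using: stock ≤ 18.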